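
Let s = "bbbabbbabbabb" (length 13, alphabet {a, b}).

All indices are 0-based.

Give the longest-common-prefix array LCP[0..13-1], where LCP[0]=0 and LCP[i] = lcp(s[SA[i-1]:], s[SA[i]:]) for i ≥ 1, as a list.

sorted suffixes:
  #0 SA[0]=10  'abb'
  #1 SA[1]=7  'abbabb'
  #2 SA[2]=3  'abbbabbabb'
  #3 SA[3]=12  'b'
  #4 SA[4]=9  'babb'
  #5 SA[5]=6  'babbabb'
  #6 SA[6]=2  'babbbabbabb'
  #7 SA[7]=11  'bb'
  #8 SA[8]=8  'bbabb'
  #9 SA[9]=5  'bbabbabb'
  #10 SA[10]=1  'bbabbbabbabb'
  #11 SA[11]=4  'bbbabbabb'
  #12 SA[12]=0  'bbbabbbabbabb'

SA = [10, 7, 3, 12, 9, 6, 2, 11, 8, 5, 1, 4, 0]
i: (SA[i-1],SA[i]) lcp shared
  1: (10,7) 3 'abb'
  2: (7,3) 3 'abb'
  3: (3,12) 0 ''
  4: (12,9) 1 'b'
  5: (9,6) 4 'babb'
  6: (6,2) 4 'babb'
  7: (2,11) 1 'b'
  8: (11,8) 2 'bb'
  9: (8,5) 5 'bbabb'
  10: (5,1) 5 'bbabb'
  11: (1,4) 2 'bb'
  12: (4,0) 6 'bbbabb'

[0, 3, 3, 0, 1, 4, 4, 1, 2, 5, 5, 2, 6]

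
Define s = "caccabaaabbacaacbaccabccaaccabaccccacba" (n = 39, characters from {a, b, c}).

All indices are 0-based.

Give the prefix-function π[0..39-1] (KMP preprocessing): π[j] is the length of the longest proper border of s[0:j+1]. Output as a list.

[0, 0, 1, 1, 2, 0, 0, 0, 0, 0, 0, 0, 1, 2, 0, 1, 0, 0, 1, 1, 2, 0, 1, 1, 2, 0, 1, 1, 2, 0, 0, 1, 1, 1, 1, 2, 3, 0, 0]

π[0] = 0
j=1 s[j]='a': π[1]=0 (border '')
j=2 s[j]='c': π[2]=1 (border 'c')
j=3 s[j]='c': k: 1→0; π[3]=1 (border 'c')
j=4 s[j]='a': π[4]=2 (border 'ca')
j=5 s[j]='b': k: 2→0; π[5]=0 (border '')
j=6 s[j]='a': π[6]=0 (border '')
j=7 s[j]='a': π[7]=0 (border '')
j=8 s[j]='a': π[8]=0 (border '')
j=9 s[j]='b': π[9]=0 (border '')
j=10 s[j]='b': π[10]=0 (border '')
j=11 s[j]='a': π[11]=0 (border '')
j=12 s[j]='c': π[12]=1 (border 'c')
j=13 s[j]='a': π[13]=2 (border 'ca')
j=14 s[j]='a': k: 2→0; π[14]=0 (border '')
j=15 s[j]='c': π[15]=1 (border 'c')
j=16 s[j]='b': k: 1→0; π[16]=0 (border '')
j=17 s[j]='a': π[17]=0 (border '')
j=18 s[j]='c': π[18]=1 (border 'c')
j=19 s[j]='c': k: 1→0; π[19]=1 (border 'c')
j=20 s[j]='a': π[20]=2 (border 'ca')
j=21 s[j]='b': k: 2→0; π[21]=0 (border '')
j=22 s[j]='c': π[22]=1 (border 'c')
j=23 s[j]='c': k: 1→0; π[23]=1 (border 'c')
j=24 s[j]='a': π[24]=2 (border 'ca')
j=25 s[j]='a': k: 2→0; π[25]=0 (border '')
j=26 s[j]='c': π[26]=1 (border 'c')
j=27 s[j]='c': k: 1→0; π[27]=1 (border 'c')
j=28 s[j]='a': π[28]=2 (border 'ca')
j=29 s[j]='b': k: 2→0; π[29]=0 (border '')
j=30 s[j]='a': π[30]=0 (border '')
j=31 s[j]='c': π[31]=1 (border 'c')
j=32 s[j]='c': k: 1→0; π[32]=1 (border 'c')
j=33 s[j]='c': k: 1→0; π[33]=1 (border 'c')
j=34 s[j]='c': k: 1→0; π[34]=1 (border 'c')
j=35 s[j]='a': π[35]=2 (border 'ca')
j=36 s[j]='c': π[36]=3 (border 'cac')
j=37 s[j]='b': k: 3→1→0; π[37]=0 (border '')
j=38 s[j]='a': π[38]=0 (border '')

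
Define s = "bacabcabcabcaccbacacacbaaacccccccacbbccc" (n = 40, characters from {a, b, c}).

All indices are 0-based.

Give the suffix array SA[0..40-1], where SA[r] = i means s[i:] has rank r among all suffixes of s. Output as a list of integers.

[23, 24, 3, 6, 9, 1, 16, 18, 20, 33, 12, 25, 22, 0, 15, 35, 4, 7, 10, 36, 39, 2, 5, 8, 17, 19, 32, 11, 21, 14, 34, 38, 31, 13, 37, 30, 29, 28, 27, 26]

rank→(start, suffix):
  0 → (23, 'aaacccccccacbbccc')
  1 → (24, 'aacccccccacbbccc')
  2 → (3, 'abcabcabcaccbacacacbaaacccccccacbbccc')
  3 → (6, 'abcabcaccbacacacbaaacccccccacbbccc')
  4 → (9, 'abcaccbacacacbaaacccccccacbbccc')
  5 → (1, 'acabcabcabcaccbacacacbaaacccccccacbbccc')
  6 → (16, 'acacacbaaacccccccacbbccc')
  7 → (18, 'acacbaaacccccccacbbccc')
  8 → (20, 'acbaaacccccccacbbccc')
  9 → (33, 'acbbccc')
  10 → (12, 'accbacacacbaaacccccccacbbccc')
  11 → (25, 'acccccccacbbccc')
  12 → (22, 'baaacccccccacbbccc')
  13 → (0, 'bacabcabcabcaccbacacacbaaacccccccacbbccc')
  14 → (15, 'bacacacbaaacccccccacbbccc')
  15 → (35, 'bbccc')
  16 → (4, 'bcabcabcaccbacacacbaaacccccccacbbccc')
  17 → (7, 'bcabcaccbacacacbaaacccccccacbbccc')
  18 → (10, 'bcaccbacacacbaaacccccccacbbccc')
  19 → (36, 'bccc')
  20 → (39, 'c')
  21 → (2, 'cabcabcabcaccbacacacbaaacccccccacbbccc')
  22 → (5, 'cabcabcaccbacacacbaaacccccccacbbccc')
  23 → (8, 'cabcaccbacacacbaaacccccccacbbccc')
  24 → (17, 'cacacbaaacccccccacbbccc')
  25 → (19, 'cacbaaacccccccacbbccc')
  26 → (32, 'cacbbccc')
  27 → (11, 'caccbacacacbaaacccccccacbbccc')
  28 → (21, 'cbaaacccccccacbbccc')
  29 → (14, 'cbacacacbaaacccccccacbbccc')
  30 → (34, 'cbbccc')
  31 → (38, 'cc')
  32 → (31, 'ccacbbccc')
  33 → (13, 'ccbacacacbaaacccccccacbbccc')
  34 → (37, 'ccc')
  35 → (30, 'cccacbbccc')
  36 → (29, 'ccccacbbccc')
  37 → (28, 'cccccacbbccc')
  38 → (27, 'ccccccacbbccc')
  39 → (26, 'cccccccacbbccc')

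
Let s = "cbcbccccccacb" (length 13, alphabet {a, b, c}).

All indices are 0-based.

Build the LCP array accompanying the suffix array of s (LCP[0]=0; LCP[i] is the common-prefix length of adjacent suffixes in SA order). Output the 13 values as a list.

[0, 0, 1, 2, 0, 1, 2, 3, 1, 2, 3, 4, 5]

sorted suffixes:
  #0 SA[0]=10  'acb'
  #1 SA[1]=12  'b'
  #2 SA[2]=1  'bcbccccccacb'
  #3 SA[3]=3  'bccccccacb'
  #4 SA[4]=9  'cacb'
  #5 SA[5]=11  'cb'
  #6 SA[6]=0  'cbcbccccccacb'
  #7 SA[7]=2  'cbccccccacb'
  #8 SA[8]=8  'ccacb'
  #9 SA[9]=7  'cccacb'
  #10 SA[10]=6  'ccccacb'
  #11 SA[11]=5  'cccccacb'
  #12 SA[12]=4  'ccccccacb'

SA = [10, 12, 1, 3, 9, 11, 0, 2, 8, 7, 6, 5, 4]
rank  pair      lcp
   1  s[10:],s[12:]  0  ''
   2  s[12:],s[1:]  1  'b'
   3  s[1:],s[3:]  2  'bc'
   4  s[3:],s[9:]  0  ''
   5  s[9:],s[11:]  1  'c'
   6  s[11:],s[0:]  2  'cb'
   7  s[0:],s[2:]  3  'cbc'
   8  s[2:],s[8:]  1  'c'
   9  s[8:],s[7:]  2  'cc'
  10  s[7:],s[6:]  3  'ccc'
  11  s[6:],s[5:]  4  'cccc'
  12  s[5:],s[4:]  5  'ccccc'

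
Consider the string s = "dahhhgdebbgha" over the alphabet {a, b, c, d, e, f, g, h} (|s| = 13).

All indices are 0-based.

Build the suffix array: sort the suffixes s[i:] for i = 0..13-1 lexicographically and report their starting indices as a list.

rank | idx | suffix
   0 |  12 | a
   1 |   1 | ahhhgdebbgha
   2 |   8 | bbgha
   3 |   9 | bgha
   4 |   0 | dahhhgdebbgha
   5 |   6 | debbgha
   6 |   7 | ebbgha
   7 |   5 | gdebbgha
   8 |  10 | gha
   9 |  11 | ha
  10 |   4 | hgdebbgha
  11 |   3 | hhgdebbgha
  12 |   2 | hhhgdebbgha

[12, 1, 8, 9, 0, 6, 7, 5, 10, 11, 4, 3, 2]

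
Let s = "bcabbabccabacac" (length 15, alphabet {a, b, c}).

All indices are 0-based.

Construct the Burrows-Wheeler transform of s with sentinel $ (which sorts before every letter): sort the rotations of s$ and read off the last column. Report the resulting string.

rank  rotation          last
    0  $bcabbabccabacac  c
    1  abacac$bcabbabcc  c
    2  abbabccabacac$bc  c
    3  abccabacac$bcabb  b
    4  ac$bcabbabccabac  c
    5  acac$bcabbabccab  b
    6  babccabacac$bcab  b
    7  bacac$bcabbabcca  a
    8  bbabccabacac$bca  a
    9  bcabbabccabacac$  $
   10  bccabacac$bcabba  a
   11  c$bcabbabccabaca  a
   12  cabacac$bcabbabc  c
   13  cabbabccabacac$b  b
   14  cac$bcabbabccaba  a
   15  ccabacac$bcabbab  b

cccbcbbaa$aacbab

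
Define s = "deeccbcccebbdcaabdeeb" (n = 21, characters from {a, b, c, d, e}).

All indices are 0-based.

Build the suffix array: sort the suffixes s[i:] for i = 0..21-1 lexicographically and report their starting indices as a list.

rank | idx | suffix
   0 |  14 | aabdeeb
   1 |  15 | abdeeb
   2 |  20 | b
   3 |  10 | bbdcaabdeeb
   4 |   5 | bcccebbdcaabdeeb
   5 |  11 | bdcaabdeeb
   6 |  16 | bdeeb
   7 |  13 | caabdeeb
   8 |   4 | cbcccebbdcaabdeeb
   9 |   3 | ccbcccebbdcaabdeeb
  10 |   6 | cccebbdcaabdeeb
  11 |   7 | ccebbdcaabdeeb
  12 |   8 | cebbdcaabdeeb
  13 |  12 | dcaabdeeb
  14 |  17 | deeb
  15 |   0 | deeccbcccebbdcaabdeeb
  16 |  19 | eb
  17 |   9 | ebbdcaabdeeb
  18 |   2 | eccbcccebbdcaabdeeb
  19 |  18 | eeb
  20 |   1 | eeccbcccebbdcaabdeeb

[14, 15, 20, 10, 5, 11, 16, 13, 4, 3, 6, 7, 8, 12, 17, 0, 19, 9, 2, 18, 1]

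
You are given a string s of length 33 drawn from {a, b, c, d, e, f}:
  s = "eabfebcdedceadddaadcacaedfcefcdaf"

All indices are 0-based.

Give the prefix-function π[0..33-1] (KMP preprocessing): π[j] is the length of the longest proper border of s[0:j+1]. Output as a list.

π[0] = 0
j=1 s[j]='a': π[1]=0 (border '')
j=2 s[j]='b': π[2]=0 (border '')
j=3 s[j]='f': π[3]=0 (border '')
j=4 s[j]='e': π[4]=1 (border 'e')
j=5 s[j]='b': k: 1→0; π[5]=0 (border '')
j=6 s[j]='c': π[6]=0 (border '')
j=7 s[j]='d': π[7]=0 (border '')
j=8 s[j]='e': π[8]=1 (border 'e')
j=9 s[j]='d': k: 1→0; π[9]=0 (border '')
j=10 s[j]='c': π[10]=0 (border '')
j=11 s[j]='e': π[11]=1 (border 'e')
j=12 s[j]='a': π[12]=2 (border 'ea')
j=13 s[j]='d': k: 2→0; π[13]=0 (border '')
j=14 s[j]='d': π[14]=0 (border '')
j=15 s[j]='d': π[15]=0 (border '')
j=16 s[j]='a': π[16]=0 (border '')
j=17 s[j]='a': π[17]=0 (border '')
j=18 s[j]='d': π[18]=0 (border '')
j=19 s[j]='c': π[19]=0 (border '')
j=20 s[j]='a': π[20]=0 (border '')
j=21 s[j]='c': π[21]=0 (border '')
j=22 s[j]='a': π[22]=0 (border '')
j=23 s[j]='e': π[23]=1 (border 'e')
j=24 s[j]='d': k: 1→0; π[24]=0 (border '')
j=25 s[j]='f': π[25]=0 (border '')
j=26 s[j]='c': π[26]=0 (border '')
j=27 s[j]='e': π[27]=1 (border 'e')
j=28 s[j]='f': k: 1→0; π[28]=0 (border '')
j=29 s[j]='c': π[29]=0 (border '')
j=30 s[j]='d': π[30]=0 (border '')
j=31 s[j]='a': π[31]=0 (border '')
j=32 s[j]='f': π[32]=0 (border '')

[0, 0, 0, 0, 1, 0, 0, 0, 1, 0, 0, 1, 2, 0, 0, 0, 0, 0, 0, 0, 0, 0, 0, 1, 0, 0, 0, 1, 0, 0, 0, 0, 0]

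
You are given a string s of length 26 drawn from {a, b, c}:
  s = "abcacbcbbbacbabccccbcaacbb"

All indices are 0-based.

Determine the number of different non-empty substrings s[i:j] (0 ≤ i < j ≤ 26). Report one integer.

sorted suffixes:
  #0 SA[0]=21  'aacbb'
  #1 SA[1]=0  'abcacbcbbbacbabccccbcaacbb'
  #2 SA[2]=13  'abccccbcaacbb'
  #3 SA[3]=10  'acbabccccbcaacbb'
  #4 SA[4]=22  'acbb'
  #5 SA[5]=3  'acbcbbbacbabccccbcaacbb'
  #6 SA[6]=25  'b'
  #7 SA[7]=12  'babccccbcaacbb'
  #8 SA[8]=9  'bacbabccccbcaacbb'
  #9 SA[9]=24  'bb'
  #10 SA[10]=8  'bbacbabccccbcaacbb'
  #11 SA[11]=7  'bbbacbabccccbcaacbb'
  #12 SA[12]=19  'bcaacbb'
  #13 SA[13]=1  'bcacbcbbbacbabccccbcaacbb'
  #14 SA[14]=5  'bcbbbacbabccccbcaacbb'
  #15 SA[15]=14  'bccccbcaacbb'
  #16 SA[16]=20  'caacbb'
  #17 SA[17]=2  'cacbcbbbacbabccccbcaacbb'
  #18 SA[18]=11  'cbabccccbcaacbb'
  #19 SA[19]=23  'cbb'
  #20 SA[20]=6  'cbbbacbabccccbcaacbb'
  #21 SA[21]=18  'cbcaacbb'
  #22 SA[22]=4  'cbcbbbacbabccccbcaacbb'
  #23 SA[23]=17  'ccbcaacbb'
  #24 SA[24]=16  'cccbcaacbb'
  #25 SA[25]=15  'ccccbcaacbb'

SA = [21, 0, 13, 10, 22, 3, 25, 12, 9, 24, 8, 7, 19, 1, 5, 14, 20, 2, 11, 23, 6, 18, 4, 17, 16, 15]
[i] adj suffixes → lcp
  [1] 21/0 → 1 ('a')
  [2] 0/13 → 3 ('abc')
  [3] 13/10 → 1 ('a')
  [4] 10/22 → 3 ('acb')
  [5] 22/3 → 3 ('acb')
  [6] 3/25 → 0 ('')
  [7] 25/12 → 1 ('b')
  [8] 12/9 → 2 ('ba')
  [9] 9/24 → 1 ('b')
  [10] 24/8 → 2 ('bb')
  [11] 8/7 → 2 ('bb')
  [12] 7/19 → 1 ('b')
  [13] 19/1 → 3 ('bca')
  [14] 1/5 → 2 ('bc')
  [15] 5/14 → 2 ('bc')
  [16] 14/20 → 0 ('')
  [17] 20/2 → 2 ('ca')
  [18] 2/11 → 1 ('c')
  [19] 11/23 → 2 ('cb')
  [20] 23/6 → 3 ('cbb')
  [21] 6/18 → 2 ('cb')
  [22] 18/4 → 3 ('cbc')
  [23] 4/17 → 1 ('c')
  [24] 17/16 → 2 ('cc')
  [25] 16/15 → 3 ('ccc')

n(n+1)/2 = 26·27/2 = 351
Σ LCP = 0 + 1 + 3 + 1 + 3 + 3 + 0 + 1 + 2 + 1 + 2 + 2 + 1 + 3 + 2 + 2 + 0 + 2 + 1 + 2 + 3 + 2 + 3 + 1 + 2 + 3 = 46
distinct = 351 − 46 = 305

305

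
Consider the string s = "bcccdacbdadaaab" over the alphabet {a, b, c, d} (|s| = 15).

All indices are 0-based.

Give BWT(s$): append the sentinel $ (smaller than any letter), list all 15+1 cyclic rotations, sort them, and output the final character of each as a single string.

rank  rotation          last
    0  $bcccdacbdadaaab  b
    1  aaab$bcccdacbdad  d
    2  aab$bcccdacbdada  a
    3  ab$bcccdacbdadaa  a
    4  acbdadaaab$bcccd  d
    5  adaaab$bcccdacbd  d
    6  b$bcccdacbdadaaa  a
    7  bcccdacbdadaaab$  $
    8  bdadaaab$bcccdac  c
    9  cbdadaaab$bcccda  a
   10  cccdacbdadaaab$b  b
   11  ccdacbdadaaab$bc  c
   12  cdacbdadaaab$bcc  c
   13  daaab$bcccdacbda  a
   14  dacbdadaaab$bccc  c
   15  dadaaab$bcccdacb  b

bdaadda$cabccacb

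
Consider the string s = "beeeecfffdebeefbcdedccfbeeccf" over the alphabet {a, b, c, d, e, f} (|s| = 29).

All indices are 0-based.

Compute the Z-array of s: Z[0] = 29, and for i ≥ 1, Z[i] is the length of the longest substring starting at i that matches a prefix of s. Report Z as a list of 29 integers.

Z[0]=29
i=1: i≥r, start 0; Z[1]=0
i=2: i≥r, start 0; Z[2]=0
i=3: i≥r, start 0; Z[3]=0
i=4: i≥r, start 0; Z[4]=0
i=5: i≥r, start 0; Z[5]=0
i=6: i≥r, start 0; Z[6]=0
i=7: i≥r, start 0; Z[7]=0
i=8: i≥r, start 0; Z[8]=0
i=9: i≥r, start 0; Z[9]=0
i=10: i≥r, start 0; Z[10]=0
i=11: i≥r, start 0; Z[11]=3 extend→box=[11,14)
i=12: min(r-i=2, Z[1]=0)=0; Z[12]=0
i=13: min(r-i=1, Z[2]=0)=0; Z[13]=0
i=14: i≥r, start 0; Z[14]=0
i=15: i≥r, start 0; Z[15]=1 extend→box=[15,16)
i=16: i≥r, start 0; Z[16]=0
i=17: i≥r, start 0; Z[17]=0
i=18: i≥r, start 0; Z[18]=0
i=19: i≥r, start 0; Z[19]=0
i=20: i≥r, start 0; Z[20]=0
i=21: i≥r, start 0; Z[21]=0
i=22: i≥r, start 0; Z[22]=0
i=23: i≥r, start 0; Z[23]=3 extend→box=[23,26)
i=24: min(r-i=2, Z[1]=0)=0; Z[24]=0
i=25: min(r-i=1, Z[2]=0)=0; Z[25]=0
i=26: i≥r, start 0; Z[26]=0
i=27: i≥r, start 0; Z[27]=0
i=28: i≥r, start 0; Z[28]=0

[29, 0, 0, 0, 0, 0, 0, 0, 0, 0, 0, 3, 0, 0, 0, 1, 0, 0, 0, 0, 0, 0, 0, 3, 0, 0, 0, 0, 0]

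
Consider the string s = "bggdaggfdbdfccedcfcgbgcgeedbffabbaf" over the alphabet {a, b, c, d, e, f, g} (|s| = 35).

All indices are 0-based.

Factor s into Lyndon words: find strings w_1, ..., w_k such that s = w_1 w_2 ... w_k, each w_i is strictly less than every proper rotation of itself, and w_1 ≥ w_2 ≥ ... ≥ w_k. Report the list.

emit factor 1: 'bggd' (i=0, period=4)
emit factor 2: 'aggfdbdfccedcfcgbgcgeedbff' (i=4, period=26)
emit factor 3: 'abbaf' (i=30, period=5)

["bggd", "aggfdbdfccedcfcgbgcgeedbff", "abbaf"]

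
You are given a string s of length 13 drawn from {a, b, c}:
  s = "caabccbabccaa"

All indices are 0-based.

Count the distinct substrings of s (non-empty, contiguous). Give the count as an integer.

sorted suffixes:
  #0 SA[0]=12  'a'
  #1 SA[1]=11  'aa'
  #2 SA[2]=1  'aabccbabccaa'
  #3 SA[3]=7  'abccaa'
  #4 SA[4]=2  'abccbabccaa'
  #5 SA[5]=6  'babccaa'
  #6 SA[6]=8  'bccaa'
  #7 SA[7]=3  'bccbabccaa'
  #8 SA[8]=10  'caa'
  #9 SA[9]=0  'caabccbabccaa'
  #10 SA[10]=5  'cbabccaa'
  #11 SA[11]=9  'ccaa'
  #12 SA[12]=4  'ccbabccaa'

SA = [12, 11, 1, 7, 2, 6, 8, 3, 10, 0, 5, 9, 4]
[i] adj suffixes → lcp
  [1] 12/11 → 1 ('a')
  [2] 11/1 → 2 ('aa')
  [3] 1/7 → 1 ('a')
  [4] 7/2 → 4 ('abcc')
  [5] 2/6 → 0 ('')
  [6] 6/8 → 1 ('b')
  [7] 8/3 → 3 ('bcc')
  [8] 3/10 → 0 ('')
  [9] 10/0 → 3 ('caa')
  [10] 0/5 → 1 ('c')
  [11] 5/9 → 1 ('c')
  [12] 9/4 → 2 ('cc')

n(n+1)/2 = 13·14/2 = 91
Σ LCP = 0 + 1 + 2 + 1 + 4 + 0 + 1 + 3 + 0 + 3 + 1 + 1 + 2 = 19
distinct = 91 − 19 = 72

72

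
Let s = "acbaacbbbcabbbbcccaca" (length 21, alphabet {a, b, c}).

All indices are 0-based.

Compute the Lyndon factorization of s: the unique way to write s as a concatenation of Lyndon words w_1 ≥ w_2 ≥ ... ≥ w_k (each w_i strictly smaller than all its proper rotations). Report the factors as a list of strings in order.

emit factor 1: 'acb' (i=0, period=3)
emit factor 2: 'aacbbbcabbbbcccac' (i=3, period=17)
emit factor 3: 'a' (i=20, period=1)

["acb", "aacbbbcabbbbcccac", "a"]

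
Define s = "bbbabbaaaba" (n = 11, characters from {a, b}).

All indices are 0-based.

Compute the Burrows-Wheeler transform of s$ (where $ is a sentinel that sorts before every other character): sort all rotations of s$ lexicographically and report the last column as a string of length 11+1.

rank  rotation      last
    0  $bbbabbaaaba  a
    1  a$bbbabbaaab  b
    2  aaaba$bbbabb  b
    3  aaba$bbbabba  a
    4  aba$bbbabbaa  a
    5  abbaaaba$bbb  b
    6  ba$bbbabbaaa  a
    7  baaaba$bbbab  b
    8  babbaaaba$bb  b
    9  bbaaaba$bbba  a
   10  bbabbaaaba$b  b
   11  bbbabbaaaba$  $

abbaababbab$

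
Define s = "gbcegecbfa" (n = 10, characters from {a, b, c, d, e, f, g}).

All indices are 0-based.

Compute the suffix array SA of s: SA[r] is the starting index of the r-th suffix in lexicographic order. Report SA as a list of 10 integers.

rank→(start, suffix):
  0 → (9, 'a')
  1 → (1, 'bcegecbfa')
  2 → (7, 'bfa')
  3 → (6, 'cbfa')
  4 → (2, 'cegecbfa')
  5 → (5, 'ecbfa')
  6 → (3, 'egecbfa')
  7 → (8, 'fa')
  8 → (0, 'gbcegecbfa')
  9 → (4, 'gecbfa')

[9, 1, 7, 6, 2, 5, 3, 8, 0, 4]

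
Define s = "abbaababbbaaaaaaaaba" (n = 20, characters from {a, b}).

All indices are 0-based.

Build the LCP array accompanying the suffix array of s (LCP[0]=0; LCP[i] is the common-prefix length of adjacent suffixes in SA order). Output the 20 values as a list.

sorted suffixes:
  #0 SA[0]=19  'a'
  #1 SA[1]=10  'aaaaaaaaba'
  #2 SA[2]=11  'aaaaaaaba'
  #3 SA[3]=12  'aaaaaaba'
  #4 SA[4]=13  'aaaaaba'
  #5 SA[5]=14  'aaaaba'
  #6 SA[6]=15  'aaaba'
  #7 SA[7]=16  'aaba'
  #8 SA[8]=3  'aababbbaaaaaaaaba'
  #9 SA[9]=17  'aba'
  #10 SA[10]=4  'ababbbaaaaaaaaba'
  #11 SA[11]=0  'abbaababbbaaaaaaaaba'
  #12 SA[12]=6  'abbbaaaaaaaaba'
  #13 SA[13]=18  'ba'
  #14 SA[14]=9  'baaaaaaaaba'
  #15 SA[15]=2  'baababbbaaaaaaaaba'
  #16 SA[16]=5  'babbbaaaaaaaaba'
  #17 SA[17]=8  'bbaaaaaaaaba'
  #18 SA[18]=1  'bbaababbbaaaaaaaaba'
  #19 SA[19]=7  'bbbaaaaaaaaba'

SA = [19, 10, 11, 12, 13, 14, 15, 16, 3, 17, 4, 0, 6, 18, 9, 2, 5, 8, 1, 7]
i: (SA[i-1],SA[i]) lcp shared
  1: (19,10) 1 'a'
  2: (10,11) 7 'aaaaaaa'
  3: (11,12) 6 'aaaaaa'
  4: (12,13) 5 'aaaaa'
  5: (13,14) 4 'aaaa'
  6: (14,15) 3 'aaa'
  7: (15,16) 2 'aa'
  8: (16,3) 4 'aaba'
  9: (3,17) 1 'a'
  10: (17,4) 3 'aba'
  11: (4,0) 2 'ab'
  12: (0,6) 3 'abb'
  13: (6,18) 0 ''
  14: (18,9) 2 'ba'
  15: (9,2) 3 'baa'
  16: (2,5) 2 'ba'
  17: (5,8) 1 'b'
  18: (8,1) 4 'bbaa'
  19: (1,7) 2 'bb'

[0, 1, 7, 6, 5, 4, 3, 2, 4, 1, 3, 2, 3, 0, 2, 3, 2, 1, 4, 2]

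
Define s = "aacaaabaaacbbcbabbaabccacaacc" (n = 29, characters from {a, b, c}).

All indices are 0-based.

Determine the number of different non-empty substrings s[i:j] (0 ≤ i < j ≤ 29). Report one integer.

sorted suffixes:
  #0 SA[0]=3  'aaabaaacbbcbabbaabccacaacc'
  #1 SA[1]=7  'aaacbbcbabbaabccacaacc'
  #2 SA[2]=4  'aabaaacbbcbabbaabccacaacc'
  #3 SA[3]=18  'aabccacaacc'
  #4 SA[4]=0  'aacaaabaaacbbcbabbaabccacaacc'
  #5 SA[5]=8  'aacbbcbabbaabccacaacc'
  #6 SA[6]=25  'aacc'
  #7 SA[7]=5  'abaaacbbcbabbaabccacaacc'
  #8 SA[8]=15  'abbaabccacaacc'
  #9 SA[9]=19  'abccacaacc'
  #10 SA[10]=1  'acaaabaaacbbcbabbaabccacaacc'
  #11 SA[11]=23  'acaacc'
  #12 SA[12]=9  'acbbcbabbaabccacaacc'
  #13 SA[13]=26  'acc'
  #14 SA[14]=6  'baaacbbcbabbaabccacaacc'
  #15 SA[15]=17  'baabccacaacc'
  #16 SA[16]=14  'babbaabccacaacc'
  #17 SA[17]=16  'bbaabccacaacc'
  #18 SA[18]=11  'bbcbabbaabccacaacc'
  #19 SA[19]=12  'bcbabbaabccacaacc'
  #20 SA[20]=20  'bccacaacc'
  #21 SA[21]=28  'c'
  #22 SA[22]=2  'caaabaaacbbcbabbaabccacaacc'
  #23 SA[23]=24  'caacc'
  #24 SA[24]=22  'cacaacc'
  #25 SA[25]=13  'cbabbaabccacaacc'
  #26 SA[26]=10  'cbbcbabbaabccacaacc'
  #27 SA[27]=27  'cc'
  #28 SA[28]=21  'ccacaacc'

SA = [3, 7, 4, 18, 0, 8, 25, 5, 15, 19, 1, 23, 9, 26, 6, 17, 14, 16, 11, 12, 20, 28, 2, 24, 22, 13, 10, 27, 21]
i: (SA[i-1],SA[i]) lcp shared
  1: (3,7) 3 'aaa'
  2: (7,4) 2 'aa'
  3: (4,18) 3 'aab'
  4: (18,0) 2 'aa'
  5: (0,8) 3 'aac'
  6: (8,25) 3 'aac'
  7: (25,5) 1 'a'
  8: (5,15) 2 'ab'
  9: (15,19) 2 'ab'
  10: (19,1) 1 'a'
  11: (1,23) 4 'acaa'
  12: (23,9) 2 'ac'
  13: (9,26) 2 'ac'
  14: (26,6) 0 ''
  15: (6,17) 3 'baa'
  16: (17,14) 2 'ba'
  17: (14,16) 1 'b'
  18: (16,11) 2 'bb'
  19: (11,12) 1 'b'
  20: (12,20) 2 'bc'
  21: (20,28) 0 ''
  22: (28,2) 1 'c'
  23: (2,24) 3 'caa'
  24: (24,22) 2 'ca'
  25: (22,13) 1 'c'
  26: (13,10) 2 'cb'
  27: (10,27) 1 'c'
  28: (27,21) 2 'cc'

n(n+1)/2 = 29·30/2 = 435
Σ LCP = 0 + 3 + 2 + 3 + 2 + 3 + 3 + 1 + 2 + 2 + 1 + 4 + 2 + 2 + 0 + 3 + 2 + 1 + 2 + 1 + 2 + 0 + 1 + 3 + 2 + 1 + 2 + 1 + 2 = 53
distinct = 435 − 53 = 382

382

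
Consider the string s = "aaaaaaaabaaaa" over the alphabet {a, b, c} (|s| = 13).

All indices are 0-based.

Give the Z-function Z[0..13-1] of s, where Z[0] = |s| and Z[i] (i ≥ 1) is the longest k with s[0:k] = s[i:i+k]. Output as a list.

[13, 7, 6, 5, 4, 3, 2, 1, 0, 4, 3, 2, 1]

Z[0]=13
i=1: i≥r, start 0; Z[1]=7 scan→box=[1,8)
i=2: min(r-i=6, Z[1]=7)=6; Z[2]=6
i=3: min(r-i=5, Z[2]=6)=5; Z[3]=5
i=4: min(r-i=4, Z[3]=5)=4; Z[4]=4
i=5: min(r-i=3, Z[4]=4)=3; Z[5]=3
i=6: min(r-i=2, Z[5]=3)=2; Z[6]=2
i=7: min(r-i=1, Z[6]=2)=1; Z[7]=1
i=8: i≥r, start 0; Z[8]=0
i=9: i≥r, start 0; Z[9]=4 scan→box=[9,13)
i=10: min(r-i=3, Z[1]=7)=3; Z[10]=3
i=11: min(r-i=2, Z[2]=6)=2; Z[11]=2
i=12: min(r-i=1, Z[3]=5)=1; Z[12]=1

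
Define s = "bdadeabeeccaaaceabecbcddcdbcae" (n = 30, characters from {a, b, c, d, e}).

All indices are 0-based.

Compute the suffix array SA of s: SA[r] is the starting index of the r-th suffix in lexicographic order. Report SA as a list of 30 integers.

rank→(start, suffix):
  0 → (11, 'aaaceabecbcddcdbcae')
  1 → (12, 'aaceabecbcddcdbcae')
  2 → (16, 'abecbcddcdbcae')
  3 → (5, 'abeeccaaaceabecbcddcdbcae')
  4 → (13, 'aceabecbcddcdbcae')
  5 → (2, 'adeabeeccaaaceabecbcddcdbcae')
  6 → (28, 'ae')
  7 → (26, 'bcae')
  8 → (20, 'bcddcdbcae')
  9 → (0, 'bdadeabeeccaaaceabecbcddcdbcae')
  10 → (17, 'becbcddcdbcae')
  11 → (6, 'beeccaaaceabecbcddcdbcae')
  12 → (10, 'caaaceabecbcddcdbcae')
  13 → (27, 'cae')
  14 → (19, 'cbcddcdbcae')
  15 → (9, 'ccaaaceabecbcddcdbcae')
  16 → (24, 'cdbcae')
  17 → (21, 'cddcdbcae')
  18 → (14, 'ceabecbcddcdbcae')
  19 → (1, 'dadeabeeccaaaceabecbcddcdbcae')
  20 → (25, 'dbcae')
  21 → (23, 'dcdbcae')
  22 → (22, 'ddcdbcae')
  23 → (3, 'deabeeccaaaceabecbcddcdbcae')
  24 → (29, 'e')
  25 → (15, 'eabecbcddcdbcae')
  26 → (4, 'eabeeccaaaceabecbcddcdbcae')
  27 → (18, 'ecbcddcdbcae')
  28 → (8, 'eccaaaceabecbcddcdbcae')
  29 → (7, 'eeccaaaceabecbcddcdbcae')

[11, 12, 16, 5, 13, 2, 28, 26, 20, 0, 17, 6, 10, 27, 19, 9, 24, 21, 14, 1, 25, 23, 22, 3, 29, 15, 4, 18, 8, 7]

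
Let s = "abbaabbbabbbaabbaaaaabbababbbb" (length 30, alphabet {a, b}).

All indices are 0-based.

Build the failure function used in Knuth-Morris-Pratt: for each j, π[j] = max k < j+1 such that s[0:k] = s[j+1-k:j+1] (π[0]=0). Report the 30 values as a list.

[0, 0, 0, 1, 1, 2, 3, 0, 1, 2, 3, 0, 1, 1, 2, 3, 4, 5, 1, 1, 1, 2, 3, 4, 2, 1, 2, 3, 0, 0]

π[0] = 0
j=1 s[j]='b': π[1]=0 (border '')
j=2 s[j]='b': π[2]=0 (border '')
j=3 s[j]='a': π[3]=1 (border 'a')
j=4 s[j]='a': k: 1→0; π[4]=1 (border 'a')
j=5 s[j]='b': π[5]=2 (border 'ab')
j=6 s[j]='b': π[6]=3 (border 'abb')
j=7 s[j]='b': k: 3→0; π[7]=0 (border '')
j=8 s[j]='a': π[8]=1 (border 'a')
j=9 s[j]='b': π[9]=2 (border 'ab')
j=10 s[j]='b': π[10]=3 (border 'abb')
j=11 s[j]='b': k: 3→0; π[11]=0 (border '')
j=12 s[j]='a': π[12]=1 (border 'a')
j=13 s[j]='a': k: 1→0; π[13]=1 (border 'a')
j=14 s[j]='b': π[14]=2 (border 'ab')
j=15 s[j]='b': π[15]=3 (border 'abb')
j=16 s[j]='a': π[16]=4 (border 'abba')
j=17 s[j]='a': π[17]=5 (border 'abbaa')
j=18 s[j]='a': k: 5→1→0; π[18]=1 (border 'a')
j=19 s[j]='a': k: 1→0; π[19]=1 (border 'a')
j=20 s[j]='a': k: 1→0; π[20]=1 (border 'a')
j=21 s[j]='b': π[21]=2 (border 'ab')
j=22 s[j]='b': π[22]=3 (border 'abb')
j=23 s[j]='a': π[23]=4 (border 'abba')
j=24 s[j]='b': k: 4→1; π[24]=2 (border 'ab')
j=25 s[j]='a': k: 2→0; π[25]=1 (border 'a')
j=26 s[j]='b': π[26]=2 (border 'ab')
j=27 s[j]='b': π[27]=3 (border 'abb')
j=28 s[j]='b': k: 3→0; π[28]=0 (border '')
j=29 s[j]='b': π[29]=0 (border '')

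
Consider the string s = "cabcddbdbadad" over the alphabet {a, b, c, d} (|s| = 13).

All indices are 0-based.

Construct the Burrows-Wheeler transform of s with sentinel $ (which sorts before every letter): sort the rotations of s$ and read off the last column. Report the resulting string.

dcdbdad$baabdc

rank  rotation        last
    0  $cabcddbdbadad  d
    1  abcddbdbadad$c  c
    2  ad$cabcddbdbad  d
    3  adad$cabcddbdb  b
    4  badad$cabcddbd  d
    5  bcddbdbadad$ca  a
    6  bdbadad$cabcdd  d
    7  cabcddbdbadad$  $
    8  cddbdbadad$cab  b
    9  d$cabcddbdbada  a
   10  dad$cabcddbdba  a
   11  dbadad$cabcddb  b
   12  dbdbadad$cabcd  d
   13  ddbdbadad$cabc  c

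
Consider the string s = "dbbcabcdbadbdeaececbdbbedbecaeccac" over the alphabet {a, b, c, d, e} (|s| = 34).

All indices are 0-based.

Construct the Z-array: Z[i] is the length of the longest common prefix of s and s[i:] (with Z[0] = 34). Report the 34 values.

Z[0]=34
i=1: i≥r, start 0; Z[1]=0
i=2: i≥r, start 0; Z[2]=0
i=3: i≥r, start 0; Z[3]=0
i=4: i≥r, start 0; Z[4]=0
i=5: i≥r, start 0; Z[5]=0
i=6: i≥r, start 0; Z[6]=0
i=7: i≥r, start 0; Z[7]=2 grow→box=[7,9)
i=8: min(r-i=1, Z[1]=0)=0; Z[8]=0
i=9: i≥r, start 0; Z[9]=0
i=10: i≥r, start 0; Z[10]=2 grow→box=[10,12)
i=11: min(r-i=1, Z[1]=0)=0; Z[11]=0
i=12: i≥r, start 0; Z[12]=1 grow→box=[12,13)
i=13: i≥r, start 0; Z[13]=0
i=14: i≥r, start 0; Z[14]=0
i=15: i≥r, start 0; Z[15]=0
i=16: i≥r, start 0; Z[16]=0
i=17: i≥r, start 0; Z[17]=0
i=18: i≥r, start 0; Z[18]=0
i=19: i≥r, start 0; Z[19]=0
i=20: i≥r, start 0; Z[20]=3 grow→box=[20,23)
i=21: min(r-i=2, Z[1]=0)=0; Z[21]=0
i=22: min(r-i=1, Z[2]=0)=0; Z[22]=0
i=23: i≥r, start 0; Z[23]=0
i=24: i≥r, start 0; Z[24]=2 grow→box=[24,26)
i=25: min(r-i=1, Z[1]=0)=0; Z[25]=0
i=26: i≥r, start 0; Z[26]=0
i=27: i≥r, start 0; Z[27]=0
i=28: i≥r, start 0; Z[28]=0
i=29: i≥r, start 0; Z[29]=0
i=30: i≥r, start 0; Z[30]=0
i=31: i≥r, start 0; Z[31]=0
i=32: i≥r, start 0; Z[32]=0
i=33: i≥r, start 0; Z[33]=0

[34, 0, 0, 0, 0, 0, 0, 2, 0, 0, 2, 0, 1, 0, 0, 0, 0, 0, 0, 0, 3, 0, 0, 0, 2, 0, 0, 0, 0, 0, 0, 0, 0, 0]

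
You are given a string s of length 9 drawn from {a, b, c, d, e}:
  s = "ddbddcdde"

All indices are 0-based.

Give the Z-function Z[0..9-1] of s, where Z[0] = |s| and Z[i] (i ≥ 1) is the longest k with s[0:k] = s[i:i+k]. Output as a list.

[9, 1, 0, 2, 1, 0, 2, 1, 0]

Z[0]=9
i=1: fresh scan; Z[1]=1 extend→box=[1,2)
i=2: fresh scan; Z[2]=0
i=3: fresh scan; Z[3]=2 extend→box=[3,5)
i=4: min(r-i=1, Z[1]=1)=1; Z[4]=1
i=5: fresh scan; Z[5]=0
i=6: fresh scan; Z[6]=2 extend→box=[6,8)
i=7: min(r-i=1, Z[1]=1)=1; Z[7]=1
i=8: fresh scan; Z[8]=0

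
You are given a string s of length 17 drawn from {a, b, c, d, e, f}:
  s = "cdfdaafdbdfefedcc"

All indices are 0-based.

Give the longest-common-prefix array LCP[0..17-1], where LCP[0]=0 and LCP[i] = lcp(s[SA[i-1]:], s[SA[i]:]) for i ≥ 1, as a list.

rank→(start, suffix):
  0 → (4, 'aafdbdfefedcc')
  1 → (5, 'afdbdfefedcc')
  2 → (8, 'bdfefedcc')
  3 → (16, 'c')
  4 → (15, 'cc')
  5 → (0, 'cdfdaafdbdfefedcc')
  6 → (3, 'daafdbdfefedcc')
  7 → (7, 'dbdfefedcc')
  8 → (14, 'dcc')
  9 → (1, 'dfdaafdbdfefedcc')
  10 → (9, 'dfefedcc')
  11 → (13, 'edcc')
  12 → (11, 'efedcc')
  13 → (2, 'fdaafdbdfefedcc')
  14 → (6, 'fdbdfefedcc')
  15 → (12, 'fedcc')
  16 → (10, 'fefedcc')

SA = [4, 5, 8, 16, 15, 0, 3, 7, 14, 1, 9, 13, 11, 2, 6, 12, 10]
i: (SA[i-1],SA[i]) lcp shared
  1: (4,5) 1 'a'
  2: (5,8) 0 ''
  3: (8,16) 0 ''
  4: (16,15) 1 'c'
  5: (15,0) 1 'c'
  6: (0,3) 0 ''
  7: (3,7) 1 'd'
  8: (7,14) 1 'd'
  9: (14,1) 1 'd'
  10: (1,9) 2 'df'
  11: (9,13) 0 ''
  12: (13,11) 1 'e'
  13: (11,2) 0 ''
  14: (2,6) 2 'fd'
  15: (6,12) 1 'f'
  16: (12,10) 2 'fe'

[0, 1, 0, 0, 1, 1, 0, 1, 1, 1, 2, 0, 1, 0, 2, 1, 2]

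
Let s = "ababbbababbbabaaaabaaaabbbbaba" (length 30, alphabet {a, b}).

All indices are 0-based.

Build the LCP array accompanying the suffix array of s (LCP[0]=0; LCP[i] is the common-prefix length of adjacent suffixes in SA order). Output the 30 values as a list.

[0, 1, 5, 3, 4, 2, 3, 1, 3, 7, 3, 9, 2, 7, 4, 0, 2, 6, 2, 4, 4, 3, 8, 1, 5, 5, 2, 6, 6, 3]

rank→(start, suffix):
  0 → (29, 'a')
  1 → (14, 'aaaabaaaabbbbaba')
  2 → (19, 'aaaabbbbaba')
  3 → (15, 'aaabaaaabbbbaba')
  4 → (20, 'aaabbbbaba')
  5 → (16, 'aabaaaabbbbaba')
  6 → (21, 'aabbbbaba')
  7 → (27, 'aba')
  8 → (12, 'abaaaabaaaabbbbaba')
  9 → (17, 'abaaaabbbbaba')
  10 → (6, 'ababbbabaaaabaaaabbbbaba')
  11 → (0, 'ababbbababbbabaaaabaaaabbbbaba')
  12 → (8, 'abbbabaaaabaaaabbbbaba')
  13 → (2, 'abbbababbbabaaaabaaaabbbbaba')
  14 → (22, 'abbbbaba')
  15 → (28, 'ba')
  16 → (13, 'baaaabaaaabbbbaba')
  17 → (18, 'baaaabbbbaba')
  18 → (26, 'baba')
  19 → (11, 'babaaaabaaaabbbbaba')
  20 → (5, 'bababbbabaaaabaaaabbbbaba')
  21 → (7, 'babbbabaaaabaaaabbbbaba')
  22 → (1, 'babbbababbbabaaaabaaaabbbbaba')
  23 → (25, 'bbaba')
  24 → (10, 'bbabaaaabaaaabbbbaba')
  25 → (4, 'bbababbbabaaaabaaaabbbbaba')
  26 → (24, 'bbbaba')
  27 → (9, 'bbbabaaaabaaaabbbbaba')
  28 → (3, 'bbbababbbabaaaabaaaabbbbaba')
  29 → (23, 'bbbbaba')

SA = [29, 14, 19, 15, 20, 16, 21, 27, 12, 17, 6, 0, 8, 2, 22, 28, 13, 18, 26, 11, 5, 7, 1, 25, 10, 4, 24, 9, 3, 23]
i: (SA[i-1],SA[i]) lcp shared
  1: (29,14) 1 'a'
  2: (14,19) 5 'aaaab'
  3: (19,15) 3 'aaa'
  4: (15,20) 4 'aaab'
  5: (20,16) 2 'aa'
  6: (16,21) 3 'aab'
  7: (21,27) 1 'a'
  8: (27,12) 3 'aba'
  9: (12,17) 7 'abaaaab'
  10: (17,6) 3 'aba'
  11: (6,0) 9 'ababbbaba'
  12: (0,8) 2 'ab'
  13: (8,2) 7 'abbbaba'
  14: (2,22) 4 'abbb'
  15: (22,28) 0 ''
  16: (28,13) 2 'ba'
  17: (13,18) 6 'baaaab'
  18: (18,26) 2 'ba'
  19: (26,11) 4 'baba'
  20: (11,5) 4 'baba'
  21: (5,7) 3 'bab'
  22: (7,1) 8 'babbbaba'
  23: (1,25) 1 'b'
  24: (25,10) 5 'bbaba'
  25: (10,4) 5 'bbaba'
  26: (4,24) 2 'bb'
  27: (24,9) 6 'bbbaba'
  28: (9,3) 6 'bbbaba'
  29: (3,23) 3 'bbb'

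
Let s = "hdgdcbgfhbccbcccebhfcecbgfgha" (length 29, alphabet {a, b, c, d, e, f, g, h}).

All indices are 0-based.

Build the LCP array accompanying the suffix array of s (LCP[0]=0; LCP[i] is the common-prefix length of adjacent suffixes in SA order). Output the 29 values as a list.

[0, 0, 3, 1, 3, 1, 0, 2, 4, 1, 2, 2, 1, 2, 0, 1, 0, 1, 0, 1, 1, 0, 1, 2, 1, 0, 1, 1, 1]

rank | idx | suffix
   0 |  28 | a
   1 |   9 | bccbcccebhfcecbgfgha
   2 |  12 | bcccebhfcecbgfgha
   3 |  23 | bgfgha
   4 |   5 | bgfhbccbcccebhfcecbgfgha
   5 |  17 | bhfcecbgfgha
   6 |  11 | cbcccebhfcecbgfgha
   7 |  22 | cbgfgha
   8 |   4 | cbgfhbccbcccebhfcecbgfgha
   9 |  10 | ccbcccebhfcecbgfgha
  10 |  13 | cccebhfcecbgfgha
  11 |  14 | ccebhfcecbgfgha
  12 |  15 | cebhfcecbgfgha
  13 |  20 | cecbgfgha
  14 |   3 | dcbgfhbccbcccebhfcecbgfgha
  15 |   1 | dgdcbgfhbccbcccebhfcecbgfgha
  16 |  16 | ebhfcecbgfgha
  17 |  21 | ecbgfgha
  18 |  19 | fcecbgfgha
  19 |  25 | fgha
  20 |   7 | fhbccbcccebhfcecbgfgha
  21 |   2 | gdcbgfhbccbcccebhfcecbgfgha
  22 |  24 | gfgha
  23 |   6 | gfhbccbcccebhfcecbgfgha
  24 |  26 | gha
  25 |  27 | ha
  26 |   8 | hbccbcccebhfcecbgfgha
  27 |   0 | hdgdcbgfhbccbcccebhfcecbgfgha
  28 |  18 | hfcecbgfgha

SA = [28, 9, 12, 23, 5, 17, 11, 22, 4, 10, 13, 14, 15, 20, 3, 1, 16, 21, 19, 25, 7, 2, 24, 6, 26, 27, 8, 0, 18]
i: (SA[i-1],SA[i]) lcp shared
  1: (28,9) 0 ''
  2: (9,12) 3 'bcc'
  3: (12,23) 1 'b'
  4: (23,5) 3 'bgf'
  5: (5,17) 1 'b'
  6: (17,11) 0 ''
  7: (11,22) 2 'cb'
  8: (22,4) 4 'cbgf'
  9: (4,10) 1 'c'
  10: (10,13) 2 'cc'
  11: (13,14) 2 'cc'
  12: (14,15) 1 'c'
  13: (15,20) 2 'ce'
  14: (20,3) 0 ''
  15: (3,1) 1 'd'
  16: (1,16) 0 ''
  17: (16,21) 1 'e'
  18: (21,19) 0 ''
  19: (19,25) 1 'f'
  20: (25,7) 1 'f'
  21: (7,2) 0 ''
  22: (2,24) 1 'g'
  23: (24,6) 2 'gf'
  24: (6,26) 1 'g'
  25: (26,27) 0 ''
  26: (27,8) 1 'h'
  27: (8,0) 1 'h'
  28: (0,18) 1 'h'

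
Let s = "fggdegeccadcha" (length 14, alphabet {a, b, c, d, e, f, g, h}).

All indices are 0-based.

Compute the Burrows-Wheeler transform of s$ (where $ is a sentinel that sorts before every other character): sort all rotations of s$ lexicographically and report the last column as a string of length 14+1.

rank  rotation         last
    0  $fggdegeccadcha  a
    1  a$fggdegeccadch  h
    2  adcha$fggdegecc  c
    3  cadcha$fggdegec  c
    4  ccadcha$fggdege  e
    5  cha$fggdegeccad  d
    6  dcha$fggdegecca  a
    7  degeccadcha$fgg  g
    8  eccadcha$fggdeg  g
    9  egeccadcha$fggd  d
   10  fggdegeccadcha$  $
   11  gdegeccadcha$fg  g
   12  geccadcha$fggde  e
   13  ggdegeccadcha$f  f
   14  ha$fggdegeccadc  c

ahccedaggd$gefc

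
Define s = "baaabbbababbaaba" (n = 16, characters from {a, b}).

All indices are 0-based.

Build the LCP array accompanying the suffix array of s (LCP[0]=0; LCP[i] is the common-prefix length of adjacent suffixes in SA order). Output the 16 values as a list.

rank→(start, suffix):
  0 → (15, 'a')
  1 → (1, 'aaabbbababbaaba')
  2 → (12, 'aaba')
  3 → (2, 'aabbbababbaaba')
  4 → (13, 'aba')
  5 → (7, 'ababbaaba')
  6 → (9, 'abbaaba')
  7 → (3, 'abbbababbaaba')
  8 → (14, 'ba')
  9 → (0, 'baaabbbababbaaba')
  10 → (11, 'baaba')
  11 → (6, 'bababbaaba')
  12 → (8, 'babbaaba')
  13 → (10, 'bbaaba')
  14 → (5, 'bbababbaaba')
  15 → (4, 'bbbababbaaba')

SA = [15, 1, 12, 2, 13, 7, 9, 3, 14, 0, 11, 6, 8, 10, 5, 4]
[i] adj suffixes → lcp
  [1] 15/1 → 1 ('a')
  [2] 1/12 → 2 ('aa')
  [3] 12/2 → 3 ('aab')
  [4] 2/13 → 1 ('a')
  [5] 13/7 → 3 ('aba')
  [6] 7/9 → 2 ('ab')
  [7] 9/3 → 3 ('abb')
  [8] 3/14 → 0 ('')
  [9] 14/0 → 2 ('ba')
  [10] 0/11 → 3 ('baa')
  [11] 11/6 → 2 ('ba')
  [12] 6/8 → 3 ('bab')
  [13] 8/10 → 1 ('b')
  [14] 10/5 → 3 ('bba')
  [15] 5/4 → 2 ('bb')

[0, 1, 2, 3, 1, 3, 2, 3, 0, 2, 3, 2, 3, 1, 3, 2]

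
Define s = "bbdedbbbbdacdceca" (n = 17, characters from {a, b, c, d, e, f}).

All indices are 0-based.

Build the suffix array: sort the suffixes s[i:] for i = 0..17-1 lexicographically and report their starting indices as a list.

[16, 10, 5, 6, 7, 0, 8, 1, 15, 11, 13, 9, 4, 12, 2, 14, 3]

sorted suffixes:
  #0 SA[0]=16  'a'
  #1 SA[1]=10  'acdceca'
  #2 SA[2]=5  'bbbbdacdceca'
  #3 SA[3]=6  'bbbdacdceca'
  #4 SA[4]=7  'bbdacdceca'
  #5 SA[5]=0  'bbdedbbbbdacdceca'
  #6 SA[6]=8  'bdacdceca'
  #7 SA[7]=1  'bdedbbbbdacdceca'
  #8 SA[8]=15  'ca'
  #9 SA[9]=11  'cdceca'
  #10 SA[10]=13  'ceca'
  #11 SA[11]=9  'dacdceca'
  #12 SA[12]=4  'dbbbbdacdceca'
  #13 SA[13]=12  'dceca'
  #14 SA[14]=2  'dedbbbbdacdceca'
  #15 SA[15]=14  'eca'
  #16 SA[16]=3  'edbbbbdacdceca'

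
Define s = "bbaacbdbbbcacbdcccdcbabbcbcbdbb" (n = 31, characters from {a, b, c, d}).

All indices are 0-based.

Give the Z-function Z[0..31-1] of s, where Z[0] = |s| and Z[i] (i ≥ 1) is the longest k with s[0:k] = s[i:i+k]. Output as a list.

Z[0]=31
i=1: i≥r, start 0; Z[1]=1 scan→box=[1,2)
i=2: i≥r, start 0; Z[2]=0
i=3: i≥r, start 0; Z[3]=0
i=4: i≥r, start 0; Z[4]=0
i=5: i≥r, start 0; Z[5]=1 scan→box=[5,6)
i=6: i≥r, start 0; Z[6]=0
i=7: i≥r, start 0; Z[7]=2 scan→box=[7,9)
i=8: min(r-i=1, Z[1]=1)=1; Z[8]=2 scan→box=[8,10)
i=9: min(r-i=1, Z[1]=1)=1; Z[9]=1
i=10: i≥r, start 0; Z[10]=0
i=11: i≥r, start 0; Z[11]=0
i=12: i≥r, start 0; Z[12]=0
i=13: i≥r, start 0; Z[13]=1 scan→box=[13,14)
i=14: i≥r, start 0; Z[14]=0
i=15: i≥r, start 0; Z[15]=0
i=16: i≥r, start 0; Z[16]=0
i=17: i≥r, start 0; Z[17]=0
i=18: i≥r, start 0; Z[18]=0
i=19: i≥r, start 0; Z[19]=0
i=20: i≥r, start 0; Z[20]=1 scan→box=[20,21)
i=21: i≥r, start 0; Z[21]=0
i=22: i≥r, start 0; Z[22]=2 scan→box=[22,24)
i=23: min(r-i=1, Z[1]=1)=1; Z[23]=1
i=24: i≥r, start 0; Z[24]=0
i=25: i≥r, start 0; Z[25]=1 scan→box=[25,26)
i=26: i≥r, start 0; Z[26]=0
i=27: i≥r, start 0; Z[27]=1 scan→box=[27,28)
i=28: i≥r, start 0; Z[28]=0
i=29: i≥r, start 0; Z[29]=2 scan→box=[29,31)
i=30: min(r-i=1, Z[1]=1)=1; Z[30]=1

[31, 1, 0, 0, 0, 1, 0, 2, 2, 1, 0, 0, 0, 1, 0, 0, 0, 0, 0, 0, 1, 0, 2, 1, 0, 1, 0, 1, 0, 2, 1]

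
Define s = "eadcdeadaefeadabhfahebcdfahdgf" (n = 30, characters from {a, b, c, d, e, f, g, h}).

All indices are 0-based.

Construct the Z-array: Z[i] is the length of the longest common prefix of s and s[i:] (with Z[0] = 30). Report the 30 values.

Z[0]=30
i=1: fresh scan; Z[1]=0
i=2: fresh scan; Z[2]=0
i=3: fresh scan; Z[3]=0
i=4: fresh scan; Z[4]=0
i=5: fresh scan; Z[5]=3 scan→box=[5,8)
i=6: min(r-i=2, Z[1]=0)=0; Z[6]=0
i=7: min(r-i=1, Z[2]=0)=0; Z[7]=0
i=8: fresh scan; Z[8]=0
i=9: fresh scan; Z[9]=1 scan→box=[9,10)
i=10: fresh scan; Z[10]=0
i=11: fresh scan; Z[11]=3 scan→box=[11,14)
i=12: min(r-i=2, Z[1]=0)=0; Z[12]=0
i=13: min(r-i=1, Z[2]=0)=0; Z[13]=0
i=14: fresh scan; Z[14]=0
i=15: fresh scan; Z[15]=0
i=16: fresh scan; Z[16]=0
i=17: fresh scan; Z[17]=0
i=18: fresh scan; Z[18]=0
i=19: fresh scan; Z[19]=0
i=20: fresh scan; Z[20]=1 scan→box=[20,21)
i=21: fresh scan; Z[21]=0
i=22: fresh scan; Z[22]=0
i=23: fresh scan; Z[23]=0
i=24: fresh scan; Z[24]=0
i=25: fresh scan; Z[25]=0
i=26: fresh scan; Z[26]=0
i=27: fresh scan; Z[27]=0
i=28: fresh scan; Z[28]=0
i=29: fresh scan; Z[29]=0

[30, 0, 0, 0, 0, 3, 0, 0, 0, 1, 0, 3, 0, 0, 0, 0, 0, 0, 0, 0, 1, 0, 0, 0, 0, 0, 0, 0, 0, 0]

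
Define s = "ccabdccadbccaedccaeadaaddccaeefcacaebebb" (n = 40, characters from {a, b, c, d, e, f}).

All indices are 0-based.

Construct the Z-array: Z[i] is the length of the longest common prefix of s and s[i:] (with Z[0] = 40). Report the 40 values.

Z[0]=40
i=1: i≥r, start 0; Z[1]=1 scan→box=[1,2)
i=2: i≥r, start 0; Z[2]=0
i=3: i≥r, start 0; Z[3]=0
i=4: i≥r, start 0; Z[4]=0
i=5: i≥r, start 0; Z[5]=3 scan→box=[5,8)
i=6: min(r-i=2, Z[1]=1)=1; Z[6]=1
i=7: min(r-i=1, Z[2]=0)=0; Z[7]=0
i=8: i≥r, start 0; Z[8]=0
i=9: i≥r, start 0; Z[9]=0
i=10: i≥r, start 0; Z[10]=3 scan→box=[10,13)
i=11: min(r-i=2, Z[1]=1)=1; Z[11]=1
i=12: min(r-i=1, Z[2]=0)=0; Z[12]=0
i=13: i≥r, start 0; Z[13]=0
i=14: i≥r, start 0; Z[14]=0
i=15: i≥r, start 0; Z[15]=3 scan→box=[15,18)
i=16: min(r-i=2, Z[1]=1)=1; Z[16]=1
i=17: min(r-i=1, Z[2]=0)=0; Z[17]=0
i=18: i≥r, start 0; Z[18]=0
i=19: i≥r, start 0; Z[19]=0
i=20: i≥r, start 0; Z[20]=0
i=21: i≥r, start 0; Z[21]=0
i=22: i≥r, start 0; Z[22]=0
i=23: i≥r, start 0; Z[23]=0
i=24: i≥r, start 0; Z[24]=0
i=25: i≥r, start 0; Z[25]=3 scan→box=[25,28)
i=26: min(r-i=2, Z[1]=1)=1; Z[26]=1
i=27: min(r-i=1, Z[2]=0)=0; Z[27]=0
i=28: i≥r, start 0; Z[28]=0
i=29: i≥r, start 0; Z[29]=0
i=30: i≥r, start 0; Z[30]=0
i=31: i≥r, start 0; Z[31]=1 scan→box=[31,32)
i=32: i≥r, start 0; Z[32]=0
i=33: i≥r, start 0; Z[33]=1 scan→box=[33,34)
i=34: i≥r, start 0; Z[34]=0
i=35: i≥r, start 0; Z[35]=0
i=36: i≥r, start 0; Z[36]=0
i=37: i≥r, start 0; Z[37]=0
i=38: i≥r, start 0; Z[38]=0
i=39: i≥r, start 0; Z[39]=0

[40, 1, 0, 0, 0, 3, 1, 0, 0, 0, 3, 1, 0, 0, 0, 3, 1, 0, 0, 0, 0, 0, 0, 0, 0, 3, 1, 0, 0, 0, 0, 1, 0, 1, 0, 0, 0, 0, 0, 0]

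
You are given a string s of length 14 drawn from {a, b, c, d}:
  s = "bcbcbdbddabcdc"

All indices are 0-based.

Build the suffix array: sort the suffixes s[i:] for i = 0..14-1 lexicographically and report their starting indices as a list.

rank→(start, suffix):
  0 → (9, 'abcdc')
  1 → (0, 'bcbcbdbddabcdc')
  2 → (2, 'bcbdbddabcdc')
  3 → (10, 'bcdc')
  4 → (4, 'bdbddabcdc')
  5 → (6, 'bddabcdc')
  6 → (13, 'c')
  7 → (1, 'cbcbdbddabcdc')
  8 → (3, 'cbdbddabcdc')
  9 → (11, 'cdc')
  10 → (8, 'dabcdc')
  11 → (5, 'dbddabcdc')
  12 → (12, 'dc')
  13 → (7, 'ddabcdc')

[9, 0, 2, 10, 4, 6, 13, 1, 3, 11, 8, 5, 12, 7]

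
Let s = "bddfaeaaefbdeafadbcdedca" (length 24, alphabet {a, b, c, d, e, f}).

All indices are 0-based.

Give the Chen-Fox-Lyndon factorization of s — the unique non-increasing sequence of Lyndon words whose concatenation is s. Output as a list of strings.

emit factor 1: 'bddf' (i=0, period=4)
emit factor 2: 'ae' (i=4, period=2)
emit factor 3: 'aaefbdeafadbcdedc' (i=6, period=17)
emit factor 4: 'a' (i=23, period=1)

["bddf", "ae", "aaefbdeafadbcdedc", "a"]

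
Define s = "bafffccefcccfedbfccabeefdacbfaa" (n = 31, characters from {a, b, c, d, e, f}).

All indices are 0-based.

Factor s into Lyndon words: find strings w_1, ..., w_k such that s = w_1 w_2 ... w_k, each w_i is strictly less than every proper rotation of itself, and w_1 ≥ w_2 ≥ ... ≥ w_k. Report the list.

emit factor 1: 'b' (i=0, period=1)
emit factor 2: 'afffccefcccfedbfcc' (i=1, period=18)
emit factor 3: 'abeefdacbf' (i=19, period=10)
emit factor 4: 'a' (i=29, period=1)
emit factor 5: 'a' (i=30, period=1)

["b", "afffccefcccfedbfcc", "abeefdacbf", "a", "a"]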